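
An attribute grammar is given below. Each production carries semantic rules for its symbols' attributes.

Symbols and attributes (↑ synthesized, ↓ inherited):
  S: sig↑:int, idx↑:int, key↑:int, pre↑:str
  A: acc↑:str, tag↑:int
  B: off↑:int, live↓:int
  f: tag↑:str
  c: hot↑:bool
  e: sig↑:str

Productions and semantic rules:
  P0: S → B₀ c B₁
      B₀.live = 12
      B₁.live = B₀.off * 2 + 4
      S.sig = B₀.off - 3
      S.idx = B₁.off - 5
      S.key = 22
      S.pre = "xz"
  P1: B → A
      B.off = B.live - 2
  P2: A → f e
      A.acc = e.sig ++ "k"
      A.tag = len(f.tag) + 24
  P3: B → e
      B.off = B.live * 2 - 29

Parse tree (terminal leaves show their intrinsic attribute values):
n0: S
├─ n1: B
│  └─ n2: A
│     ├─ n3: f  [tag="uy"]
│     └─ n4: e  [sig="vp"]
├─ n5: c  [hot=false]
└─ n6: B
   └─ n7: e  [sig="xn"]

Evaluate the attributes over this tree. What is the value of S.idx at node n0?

14

1. n1.live = 12  [12]
2. n3.tag = "uy"  [terminal]
3. n4.sig = "vp"  [terminal]
4. n2.acc = "vpk"  [e.sig ++ "k"]
5. n2.tag = 26  [len(f.tag) + 24]
6. n1.off = 10  [B.live - 2]
7. n5.hot = false  [terminal]
8. n6.live = 24  [B₀.off * 2 + 4]
9. n7.sig = "xn"  [terminal]
10. n6.off = 19  [B.live * 2 - 29]
11. n0.sig = 7  [B₀.off - 3]
12. n0.idx = 14  [B₁.off - 5]
13. n0.key = 22  [22]
14. n0.pre = "xz"  ["xz"]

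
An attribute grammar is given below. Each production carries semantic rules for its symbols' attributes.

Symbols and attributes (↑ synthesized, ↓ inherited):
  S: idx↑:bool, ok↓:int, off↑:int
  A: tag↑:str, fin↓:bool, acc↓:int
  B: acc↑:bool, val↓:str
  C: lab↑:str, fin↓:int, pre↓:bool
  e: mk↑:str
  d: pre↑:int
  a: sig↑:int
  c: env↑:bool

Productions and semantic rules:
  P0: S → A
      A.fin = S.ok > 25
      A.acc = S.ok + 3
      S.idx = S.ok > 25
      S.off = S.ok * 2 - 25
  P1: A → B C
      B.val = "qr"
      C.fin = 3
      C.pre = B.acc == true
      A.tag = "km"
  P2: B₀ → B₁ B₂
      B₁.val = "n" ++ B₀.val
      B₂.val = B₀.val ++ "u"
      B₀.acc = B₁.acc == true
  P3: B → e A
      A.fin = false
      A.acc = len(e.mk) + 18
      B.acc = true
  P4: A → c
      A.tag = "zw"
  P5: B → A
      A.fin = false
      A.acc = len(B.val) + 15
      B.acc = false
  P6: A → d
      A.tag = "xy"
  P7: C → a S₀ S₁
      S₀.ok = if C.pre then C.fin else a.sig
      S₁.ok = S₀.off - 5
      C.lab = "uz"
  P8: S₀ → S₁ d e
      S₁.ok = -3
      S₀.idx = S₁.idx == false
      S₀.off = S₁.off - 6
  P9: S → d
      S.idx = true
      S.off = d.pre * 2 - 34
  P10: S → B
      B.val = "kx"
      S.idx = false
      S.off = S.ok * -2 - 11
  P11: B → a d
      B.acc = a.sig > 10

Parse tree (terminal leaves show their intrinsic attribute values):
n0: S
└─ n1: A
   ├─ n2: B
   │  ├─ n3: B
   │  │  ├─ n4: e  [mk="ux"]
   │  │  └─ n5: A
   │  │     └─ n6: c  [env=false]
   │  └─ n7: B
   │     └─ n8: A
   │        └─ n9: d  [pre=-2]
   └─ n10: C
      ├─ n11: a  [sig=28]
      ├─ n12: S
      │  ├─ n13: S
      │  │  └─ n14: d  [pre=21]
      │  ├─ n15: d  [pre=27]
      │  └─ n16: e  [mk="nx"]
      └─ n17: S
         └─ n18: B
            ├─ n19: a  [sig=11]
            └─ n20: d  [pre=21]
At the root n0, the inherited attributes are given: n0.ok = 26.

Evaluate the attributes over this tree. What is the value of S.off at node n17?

1. n0.ok = 26  [given at root]
2. n1.fin = true  [S.ok > 25]
3. n1.acc = 29  [S.ok + 3]
4. n2.val = "qr"  ["qr"]
5. n3.val = "nqr"  ["n" ++ B₀.val]
6. n4.mk = "ux"  [terminal]
7. n5.fin = false  [false]
8. n5.acc = 20  [len(e.mk) + 18]
9. n6.env = false  [terminal]
10. n5.tag = "zw"  ["zw"]
11. n3.acc = true  [true]
12. n7.val = "qru"  [B₀.val ++ "u"]
13. n8.fin = false  [false]
14. n8.acc = 18  [len(B.val) + 15]
15. n9.pre = -2  [terminal]
16. n8.tag = "xy"  ["xy"]
17. n7.acc = false  [false]
18. n2.acc = true  [B₁.acc == true]
19. n10.fin = 3  [3]
20. n10.pre = true  [B.acc == true]
21. n11.sig = 28  [terminal]
22. n12.ok = 3  [if C.pre then C.fin else a.sig]
23. n13.ok = -3  [-3]
24. n14.pre = 21  [terminal]
25. n13.idx = true  [true]
26. n13.off = 8  [d.pre * 2 - 34]
27. n15.pre = 27  [terminal]
28. n16.mk = "nx"  [terminal]
29. n12.idx = false  [S₁.idx == false]
30. n12.off = 2  [S₁.off - 6]
31. n17.ok = -3  [S₀.off - 5]
32. n18.val = "kx"  ["kx"]
33. n19.sig = 11  [terminal]
34. n20.pre = 21  [terminal]
35. n18.acc = true  [a.sig > 10]
36. n17.idx = false  [false]
37. n17.off = -5  [S.ok * -2 - 11]
38. n10.lab = "uz"  ["uz"]
39. n1.tag = "km"  ["km"]
40. n0.idx = true  [S.ok > 25]
41. n0.off = 27  [S.ok * 2 - 25]

-5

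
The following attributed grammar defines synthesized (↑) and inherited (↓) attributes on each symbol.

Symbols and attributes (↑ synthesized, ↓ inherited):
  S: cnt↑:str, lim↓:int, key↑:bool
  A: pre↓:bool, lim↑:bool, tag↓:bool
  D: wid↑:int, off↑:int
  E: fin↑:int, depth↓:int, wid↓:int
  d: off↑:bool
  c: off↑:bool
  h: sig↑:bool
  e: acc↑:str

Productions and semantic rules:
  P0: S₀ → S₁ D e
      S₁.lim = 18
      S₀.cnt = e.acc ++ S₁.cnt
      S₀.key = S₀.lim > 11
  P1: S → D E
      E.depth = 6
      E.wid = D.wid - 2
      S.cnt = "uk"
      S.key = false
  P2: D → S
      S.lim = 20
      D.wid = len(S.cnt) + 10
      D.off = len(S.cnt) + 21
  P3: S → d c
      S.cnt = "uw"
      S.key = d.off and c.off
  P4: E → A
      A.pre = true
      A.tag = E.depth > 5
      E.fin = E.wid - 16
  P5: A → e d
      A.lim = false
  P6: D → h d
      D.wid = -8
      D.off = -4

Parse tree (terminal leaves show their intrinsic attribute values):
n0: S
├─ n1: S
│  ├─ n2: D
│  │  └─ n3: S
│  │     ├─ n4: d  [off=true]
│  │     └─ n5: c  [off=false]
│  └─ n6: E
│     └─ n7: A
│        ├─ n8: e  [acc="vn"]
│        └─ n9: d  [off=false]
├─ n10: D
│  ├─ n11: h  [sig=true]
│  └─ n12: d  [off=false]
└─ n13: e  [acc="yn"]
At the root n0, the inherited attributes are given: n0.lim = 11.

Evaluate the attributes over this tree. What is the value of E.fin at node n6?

1. n0.lim = 11  [given at root]
2. n1.lim = 18  [18]
3. n3.lim = 20  [20]
4. n4.off = true  [terminal]
5. n5.off = false  [terminal]
6. n3.cnt = "uw"  ["uw"]
7. n3.key = false  [d.off and c.off]
8. n2.wid = 12  [len(S.cnt) + 10]
9. n2.off = 23  [len(S.cnt) + 21]
10. n6.depth = 6  [6]
11. n6.wid = 10  [D.wid - 2]
12. n7.pre = true  [true]
13. n7.tag = true  [E.depth > 5]
14. n8.acc = "vn"  [terminal]
15. n9.off = false  [terminal]
16. n7.lim = false  [false]
17. n6.fin = -6  [E.wid - 16]
18. n1.cnt = "uk"  ["uk"]
19. n1.key = false  [false]
20. n11.sig = true  [terminal]
21. n12.off = false  [terminal]
22. n10.wid = -8  [-8]
23. n10.off = -4  [-4]
24. n13.acc = "yn"  [terminal]
25. n0.cnt = "ynuk"  [e.acc ++ S₁.cnt]
26. n0.key = false  [S₀.lim > 11]

-6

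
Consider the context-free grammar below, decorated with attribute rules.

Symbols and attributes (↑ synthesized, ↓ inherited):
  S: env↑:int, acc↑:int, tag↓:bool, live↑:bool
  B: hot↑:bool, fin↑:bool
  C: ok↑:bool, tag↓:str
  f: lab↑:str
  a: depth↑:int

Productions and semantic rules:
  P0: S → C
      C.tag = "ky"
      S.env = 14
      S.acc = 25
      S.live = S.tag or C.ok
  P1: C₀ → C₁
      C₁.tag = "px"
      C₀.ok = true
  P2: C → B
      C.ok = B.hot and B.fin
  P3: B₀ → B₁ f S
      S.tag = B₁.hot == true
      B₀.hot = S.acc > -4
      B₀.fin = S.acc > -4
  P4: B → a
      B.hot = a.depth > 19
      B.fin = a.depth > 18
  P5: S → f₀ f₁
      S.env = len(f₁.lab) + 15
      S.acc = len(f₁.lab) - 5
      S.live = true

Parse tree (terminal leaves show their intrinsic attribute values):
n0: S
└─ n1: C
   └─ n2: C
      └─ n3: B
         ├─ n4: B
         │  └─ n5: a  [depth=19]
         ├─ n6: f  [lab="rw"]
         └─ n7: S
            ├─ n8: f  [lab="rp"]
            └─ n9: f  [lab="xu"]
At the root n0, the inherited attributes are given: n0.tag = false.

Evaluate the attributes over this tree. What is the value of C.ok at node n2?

1. n0.tag = false  [given at root]
2. n1.tag = "ky"  ["ky"]
3. n2.tag = "px"  ["px"]
4. n5.depth = 19  [terminal]
5. n4.hot = false  [a.depth > 19]
6. n4.fin = true  [a.depth > 18]
7. n6.lab = "rw"  [terminal]
8. n7.tag = false  [B₁.hot == true]
9. n8.lab = "rp"  [terminal]
10. n9.lab = "xu"  [terminal]
11. n7.env = 17  [len(f₁.lab) + 15]
12. n7.acc = -3  [len(f₁.lab) - 5]
13. n7.live = true  [true]
14. n3.hot = true  [S.acc > -4]
15. n3.fin = true  [S.acc > -4]
16. n2.ok = true  [B.hot and B.fin]
17. n1.ok = true  [true]
18. n0.env = 14  [14]
19. n0.acc = 25  [25]
20. n0.live = true  [S.tag or C.ok]

true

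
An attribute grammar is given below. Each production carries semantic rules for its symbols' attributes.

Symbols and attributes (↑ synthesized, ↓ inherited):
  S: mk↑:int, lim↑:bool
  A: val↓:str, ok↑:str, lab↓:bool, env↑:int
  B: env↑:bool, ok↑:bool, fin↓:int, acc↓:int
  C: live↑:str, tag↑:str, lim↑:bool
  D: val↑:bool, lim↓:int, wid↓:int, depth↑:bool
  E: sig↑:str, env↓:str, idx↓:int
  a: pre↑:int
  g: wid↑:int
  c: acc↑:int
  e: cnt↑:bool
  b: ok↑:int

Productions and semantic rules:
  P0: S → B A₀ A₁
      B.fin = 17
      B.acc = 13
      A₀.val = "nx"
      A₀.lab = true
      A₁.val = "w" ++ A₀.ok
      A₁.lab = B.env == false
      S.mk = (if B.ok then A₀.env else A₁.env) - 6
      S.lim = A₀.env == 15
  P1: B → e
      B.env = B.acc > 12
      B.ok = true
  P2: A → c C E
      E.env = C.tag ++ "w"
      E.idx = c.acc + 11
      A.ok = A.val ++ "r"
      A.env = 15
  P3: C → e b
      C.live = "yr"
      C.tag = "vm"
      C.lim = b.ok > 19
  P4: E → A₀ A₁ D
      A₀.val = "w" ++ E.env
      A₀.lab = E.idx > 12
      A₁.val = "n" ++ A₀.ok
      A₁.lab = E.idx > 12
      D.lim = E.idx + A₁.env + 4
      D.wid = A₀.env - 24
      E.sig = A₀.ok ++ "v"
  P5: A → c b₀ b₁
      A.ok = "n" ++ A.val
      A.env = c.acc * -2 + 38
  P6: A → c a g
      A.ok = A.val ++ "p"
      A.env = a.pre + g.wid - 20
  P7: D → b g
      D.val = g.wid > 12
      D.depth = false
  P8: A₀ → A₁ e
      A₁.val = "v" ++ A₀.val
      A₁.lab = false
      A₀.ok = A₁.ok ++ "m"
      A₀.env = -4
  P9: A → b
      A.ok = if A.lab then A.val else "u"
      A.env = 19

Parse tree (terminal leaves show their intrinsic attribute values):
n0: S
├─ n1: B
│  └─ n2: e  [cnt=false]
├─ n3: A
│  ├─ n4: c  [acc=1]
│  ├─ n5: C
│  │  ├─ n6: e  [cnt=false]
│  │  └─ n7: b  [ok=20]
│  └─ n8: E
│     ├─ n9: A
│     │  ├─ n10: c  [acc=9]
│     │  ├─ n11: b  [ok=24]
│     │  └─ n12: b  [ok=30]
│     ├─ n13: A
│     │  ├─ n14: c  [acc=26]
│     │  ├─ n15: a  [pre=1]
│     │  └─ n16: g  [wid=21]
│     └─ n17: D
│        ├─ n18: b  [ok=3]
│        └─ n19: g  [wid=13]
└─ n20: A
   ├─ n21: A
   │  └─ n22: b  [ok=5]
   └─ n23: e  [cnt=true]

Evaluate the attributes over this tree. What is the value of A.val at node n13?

1. n1.fin = 17  [17]
2. n1.acc = 13  [13]
3. n2.cnt = false  [terminal]
4. n1.env = true  [B.acc > 12]
5. n1.ok = true  [true]
6. n3.val = "nx"  ["nx"]
7. n3.lab = true  [true]
8. n4.acc = 1  [terminal]
9. n6.cnt = false  [terminal]
10. n7.ok = 20  [terminal]
11. n5.live = "yr"  ["yr"]
12. n5.tag = "vm"  ["vm"]
13. n5.lim = true  [b.ok > 19]
14. n8.env = "vmw"  [C.tag ++ "w"]
15. n8.idx = 12  [c.acc + 11]
16. n9.val = "wvmw"  ["w" ++ E.env]
17. n9.lab = false  [E.idx > 12]
18. n10.acc = 9  [terminal]
19. n11.ok = 24  [terminal]
20. n12.ok = 30  [terminal]
21. n9.ok = "nwvmw"  ["n" ++ A.val]
22. n9.env = 20  [c.acc * -2 + 38]
23. n13.val = "nnwvmw"  ["n" ++ A₀.ok]
24. n13.lab = false  [E.idx > 12]
25. n14.acc = 26  [terminal]
26. n15.pre = 1  [terminal]
27. n16.wid = 21  [terminal]
28. n13.ok = "nnwvmwp"  [A.val ++ "p"]
29. n13.env = 2  [a.pre + g.wid - 20]
30. n17.lim = 18  [E.idx + A₁.env + 4]
31. n17.wid = -4  [A₀.env - 24]
32. n18.ok = 3  [terminal]
33. n19.wid = 13  [terminal]
34. n17.val = true  [g.wid > 12]
35. n17.depth = false  [false]
36. n8.sig = "nwvmwv"  [A₀.ok ++ "v"]
37. n3.ok = "nxr"  [A.val ++ "r"]
38. n3.env = 15  [15]
39. n20.val = "wnxr"  ["w" ++ A₀.ok]
40. n20.lab = false  [B.env == false]
41. n21.val = "vwnxr"  ["v" ++ A₀.val]
42. n21.lab = false  [false]
43. n22.ok = 5  [terminal]
44. n21.ok = "u"  [if A.lab then A.val else "u"]
45. n21.env = 19  [19]
46. n23.cnt = true  [terminal]
47. n20.ok = "um"  [A₁.ok ++ "m"]
48. n20.env = -4  [-4]
49. n0.mk = 9  [(if B.ok then A₀.env else A₁.env) - 6]
50. n0.lim = true  [A₀.env == 15]

"nnwvmw"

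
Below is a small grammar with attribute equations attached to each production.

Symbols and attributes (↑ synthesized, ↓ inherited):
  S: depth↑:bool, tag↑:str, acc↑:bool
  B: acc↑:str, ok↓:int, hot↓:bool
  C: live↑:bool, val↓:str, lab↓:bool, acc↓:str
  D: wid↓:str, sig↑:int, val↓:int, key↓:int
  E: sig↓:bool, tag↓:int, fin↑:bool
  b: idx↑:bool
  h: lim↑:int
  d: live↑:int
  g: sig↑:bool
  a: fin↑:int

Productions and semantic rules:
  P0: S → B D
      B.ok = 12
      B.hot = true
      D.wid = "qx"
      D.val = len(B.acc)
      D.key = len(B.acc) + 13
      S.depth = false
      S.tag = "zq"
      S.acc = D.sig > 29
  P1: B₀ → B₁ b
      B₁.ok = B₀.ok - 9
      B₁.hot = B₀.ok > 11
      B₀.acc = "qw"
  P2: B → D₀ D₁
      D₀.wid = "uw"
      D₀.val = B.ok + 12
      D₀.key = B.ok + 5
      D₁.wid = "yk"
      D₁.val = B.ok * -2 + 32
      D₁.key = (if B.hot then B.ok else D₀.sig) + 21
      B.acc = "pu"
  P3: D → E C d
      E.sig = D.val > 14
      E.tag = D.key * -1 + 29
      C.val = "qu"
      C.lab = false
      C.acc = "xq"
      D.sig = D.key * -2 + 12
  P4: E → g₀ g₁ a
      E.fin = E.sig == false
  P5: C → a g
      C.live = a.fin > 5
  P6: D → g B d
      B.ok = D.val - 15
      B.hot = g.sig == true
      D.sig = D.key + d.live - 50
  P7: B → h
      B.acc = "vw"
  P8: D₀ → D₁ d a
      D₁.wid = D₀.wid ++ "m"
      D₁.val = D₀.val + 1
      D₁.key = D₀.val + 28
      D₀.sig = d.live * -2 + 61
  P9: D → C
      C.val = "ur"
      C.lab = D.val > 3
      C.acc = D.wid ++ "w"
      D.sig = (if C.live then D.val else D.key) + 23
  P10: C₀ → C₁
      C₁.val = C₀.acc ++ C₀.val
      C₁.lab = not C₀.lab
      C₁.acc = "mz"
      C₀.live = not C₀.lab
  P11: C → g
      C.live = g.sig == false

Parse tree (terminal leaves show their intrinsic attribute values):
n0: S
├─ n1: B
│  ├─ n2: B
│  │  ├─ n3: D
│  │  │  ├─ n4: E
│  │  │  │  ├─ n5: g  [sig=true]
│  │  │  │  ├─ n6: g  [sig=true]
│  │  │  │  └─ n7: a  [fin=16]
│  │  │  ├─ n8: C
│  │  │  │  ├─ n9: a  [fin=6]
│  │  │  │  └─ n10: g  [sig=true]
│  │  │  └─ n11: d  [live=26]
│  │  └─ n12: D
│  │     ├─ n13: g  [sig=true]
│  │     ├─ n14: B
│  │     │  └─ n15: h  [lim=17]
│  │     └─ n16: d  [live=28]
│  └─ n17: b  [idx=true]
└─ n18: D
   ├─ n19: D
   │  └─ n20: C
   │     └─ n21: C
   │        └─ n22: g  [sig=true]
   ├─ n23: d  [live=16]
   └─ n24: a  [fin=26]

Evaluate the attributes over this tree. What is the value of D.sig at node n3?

-4

1. n1.ok = 12  [12]
2. n1.hot = true  [true]
3. n2.ok = 3  [B₀.ok - 9]
4. n2.hot = true  [B₀.ok > 11]
5. n3.wid = "uw"  ["uw"]
6. n3.val = 15  [B.ok + 12]
7. n3.key = 8  [B.ok + 5]
8. n4.sig = true  [D.val > 14]
9. n4.tag = 21  [D.key * -1 + 29]
10. n5.sig = true  [terminal]
11. n6.sig = true  [terminal]
12. n7.fin = 16  [terminal]
13. n4.fin = false  [E.sig == false]
14. n8.val = "qu"  ["qu"]
15. n8.lab = false  [false]
16. n8.acc = "xq"  ["xq"]
17. n9.fin = 6  [terminal]
18. n10.sig = true  [terminal]
19. n8.live = true  [a.fin > 5]
20. n11.live = 26  [terminal]
21. n3.sig = -4  [D.key * -2 + 12]
22. n12.wid = "yk"  ["yk"]
23. n12.val = 26  [B.ok * -2 + 32]
24. n12.key = 24  [(if B.hot then B.ok else D₀.sig) + 21]
25. n13.sig = true  [terminal]
26. n14.ok = 11  [D.val - 15]
27. n14.hot = true  [g.sig == true]
28. n15.lim = 17  [terminal]
29. n14.acc = "vw"  ["vw"]
30. n16.live = 28  [terminal]
31. n12.sig = 2  [D.key + d.live - 50]
32. n2.acc = "pu"  ["pu"]
33. n17.idx = true  [terminal]
34. n1.acc = "qw"  ["qw"]
35. n18.wid = "qx"  ["qx"]
36. n18.val = 2  [len(B.acc)]
37. n18.key = 15  [len(B.acc) + 13]
38. n19.wid = "qxm"  [D₀.wid ++ "m"]
39. n19.val = 3  [D₀.val + 1]
40. n19.key = 30  [D₀.val + 28]
41. n20.val = "ur"  ["ur"]
42. n20.lab = false  [D.val > 3]
43. n20.acc = "qxmw"  [D.wid ++ "w"]
44. n21.val = "qxmwur"  [C₀.acc ++ C₀.val]
45. n21.lab = true  [not C₀.lab]
46. n21.acc = "mz"  ["mz"]
47. n22.sig = true  [terminal]
48. n21.live = false  [g.sig == false]
49. n20.live = true  [not C₀.lab]
50. n19.sig = 26  [(if C.live then D.val else D.key) + 23]
51. n23.live = 16  [terminal]
52. n24.fin = 26  [terminal]
53. n18.sig = 29  [d.live * -2 + 61]
54. n0.depth = false  [false]
55. n0.tag = "zq"  ["zq"]
56. n0.acc = false  [D.sig > 29]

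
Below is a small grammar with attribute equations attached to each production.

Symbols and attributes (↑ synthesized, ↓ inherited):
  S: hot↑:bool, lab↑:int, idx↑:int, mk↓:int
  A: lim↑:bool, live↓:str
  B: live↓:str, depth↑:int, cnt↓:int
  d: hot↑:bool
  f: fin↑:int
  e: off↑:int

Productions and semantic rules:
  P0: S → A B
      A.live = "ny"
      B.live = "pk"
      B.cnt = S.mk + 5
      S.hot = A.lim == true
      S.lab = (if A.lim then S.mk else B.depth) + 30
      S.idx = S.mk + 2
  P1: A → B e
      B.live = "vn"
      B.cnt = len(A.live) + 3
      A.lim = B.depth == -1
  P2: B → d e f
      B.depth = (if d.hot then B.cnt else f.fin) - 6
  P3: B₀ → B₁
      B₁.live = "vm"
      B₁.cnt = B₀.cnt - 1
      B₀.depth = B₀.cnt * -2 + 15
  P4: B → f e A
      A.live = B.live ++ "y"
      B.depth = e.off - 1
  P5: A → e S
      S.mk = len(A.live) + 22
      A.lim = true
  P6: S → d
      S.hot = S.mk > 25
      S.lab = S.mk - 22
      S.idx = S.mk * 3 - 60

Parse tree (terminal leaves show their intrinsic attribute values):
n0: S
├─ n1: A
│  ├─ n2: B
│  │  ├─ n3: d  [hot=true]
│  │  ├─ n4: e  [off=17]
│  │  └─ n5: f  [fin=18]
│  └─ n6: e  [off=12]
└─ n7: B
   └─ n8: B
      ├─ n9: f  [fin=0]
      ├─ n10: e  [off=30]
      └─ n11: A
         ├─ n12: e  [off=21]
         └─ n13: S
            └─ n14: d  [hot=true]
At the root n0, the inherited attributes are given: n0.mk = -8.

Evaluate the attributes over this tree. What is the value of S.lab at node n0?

22

1. n0.mk = -8  [given at root]
2. n1.live = "ny"  ["ny"]
3. n2.live = "vn"  ["vn"]
4. n2.cnt = 5  [len(A.live) + 3]
5. n3.hot = true  [terminal]
6. n4.off = 17  [terminal]
7. n5.fin = 18  [terminal]
8. n2.depth = -1  [(if d.hot then B.cnt else f.fin) - 6]
9. n6.off = 12  [terminal]
10. n1.lim = true  [B.depth == -1]
11. n7.live = "pk"  ["pk"]
12. n7.cnt = -3  [S.mk + 5]
13. n8.live = "vm"  ["vm"]
14. n8.cnt = -4  [B₀.cnt - 1]
15. n9.fin = 0  [terminal]
16. n10.off = 30  [terminal]
17. n11.live = "vmy"  [B.live ++ "y"]
18. n12.off = 21  [terminal]
19. n13.mk = 25  [len(A.live) + 22]
20. n14.hot = true  [terminal]
21. n13.hot = false  [S.mk > 25]
22. n13.lab = 3  [S.mk - 22]
23. n13.idx = 15  [S.mk * 3 - 60]
24. n11.lim = true  [true]
25. n8.depth = 29  [e.off - 1]
26. n7.depth = 21  [B₀.cnt * -2 + 15]
27. n0.hot = true  [A.lim == true]
28. n0.lab = 22  [(if A.lim then S.mk else B.depth) + 30]
29. n0.idx = -6  [S.mk + 2]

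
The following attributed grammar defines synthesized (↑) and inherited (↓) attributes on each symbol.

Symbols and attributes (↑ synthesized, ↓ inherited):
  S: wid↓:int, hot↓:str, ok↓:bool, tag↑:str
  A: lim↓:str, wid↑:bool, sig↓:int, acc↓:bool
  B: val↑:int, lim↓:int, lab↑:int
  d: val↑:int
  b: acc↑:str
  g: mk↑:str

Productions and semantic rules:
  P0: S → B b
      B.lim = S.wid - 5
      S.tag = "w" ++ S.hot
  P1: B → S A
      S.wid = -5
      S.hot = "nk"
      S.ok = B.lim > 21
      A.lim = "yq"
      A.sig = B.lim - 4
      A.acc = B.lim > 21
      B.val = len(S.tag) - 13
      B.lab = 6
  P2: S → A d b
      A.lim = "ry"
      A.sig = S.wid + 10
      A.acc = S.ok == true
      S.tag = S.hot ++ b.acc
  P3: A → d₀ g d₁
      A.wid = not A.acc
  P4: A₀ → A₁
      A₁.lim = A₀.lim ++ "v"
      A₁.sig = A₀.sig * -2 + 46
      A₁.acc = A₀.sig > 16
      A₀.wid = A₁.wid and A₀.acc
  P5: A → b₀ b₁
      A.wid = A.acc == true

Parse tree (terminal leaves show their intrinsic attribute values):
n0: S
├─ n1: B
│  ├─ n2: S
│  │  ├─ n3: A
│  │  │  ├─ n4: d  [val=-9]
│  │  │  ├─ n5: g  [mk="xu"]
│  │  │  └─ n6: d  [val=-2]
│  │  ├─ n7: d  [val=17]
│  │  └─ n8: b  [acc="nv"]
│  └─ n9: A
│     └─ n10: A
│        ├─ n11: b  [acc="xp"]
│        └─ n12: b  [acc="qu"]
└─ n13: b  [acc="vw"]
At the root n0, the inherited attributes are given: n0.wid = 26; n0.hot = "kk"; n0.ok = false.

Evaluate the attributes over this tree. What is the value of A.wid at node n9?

false

1. n0.wid = 26  [given at root]
2. n0.hot = "kk"  [given at root]
3. n0.ok = false  [given at root]
4. n1.lim = 21  [S.wid - 5]
5. n2.wid = -5  [-5]
6. n2.hot = "nk"  ["nk"]
7. n2.ok = false  [B.lim > 21]
8. n3.lim = "ry"  ["ry"]
9. n3.sig = 5  [S.wid + 10]
10. n3.acc = false  [S.ok == true]
11. n4.val = -9  [terminal]
12. n5.mk = "xu"  [terminal]
13. n6.val = -2  [terminal]
14. n3.wid = true  [not A.acc]
15. n7.val = 17  [terminal]
16. n8.acc = "nv"  [terminal]
17. n2.tag = "nknv"  [S.hot ++ b.acc]
18. n9.lim = "yq"  ["yq"]
19. n9.sig = 17  [B.lim - 4]
20. n9.acc = false  [B.lim > 21]
21. n10.lim = "yqv"  [A₀.lim ++ "v"]
22. n10.sig = 12  [A₀.sig * -2 + 46]
23. n10.acc = true  [A₀.sig > 16]
24. n11.acc = "xp"  [terminal]
25. n12.acc = "qu"  [terminal]
26. n10.wid = true  [A.acc == true]
27. n9.wid = false  [A₁.wid and A₀.acc]
28. n1.val = -9  [len(S.tag) - 13]
29. n1.lab = 6  [6]
30. n13.acc = "vw"  [terminal]
31. n0.tag = "wkk"  ["w" ++ S.hot]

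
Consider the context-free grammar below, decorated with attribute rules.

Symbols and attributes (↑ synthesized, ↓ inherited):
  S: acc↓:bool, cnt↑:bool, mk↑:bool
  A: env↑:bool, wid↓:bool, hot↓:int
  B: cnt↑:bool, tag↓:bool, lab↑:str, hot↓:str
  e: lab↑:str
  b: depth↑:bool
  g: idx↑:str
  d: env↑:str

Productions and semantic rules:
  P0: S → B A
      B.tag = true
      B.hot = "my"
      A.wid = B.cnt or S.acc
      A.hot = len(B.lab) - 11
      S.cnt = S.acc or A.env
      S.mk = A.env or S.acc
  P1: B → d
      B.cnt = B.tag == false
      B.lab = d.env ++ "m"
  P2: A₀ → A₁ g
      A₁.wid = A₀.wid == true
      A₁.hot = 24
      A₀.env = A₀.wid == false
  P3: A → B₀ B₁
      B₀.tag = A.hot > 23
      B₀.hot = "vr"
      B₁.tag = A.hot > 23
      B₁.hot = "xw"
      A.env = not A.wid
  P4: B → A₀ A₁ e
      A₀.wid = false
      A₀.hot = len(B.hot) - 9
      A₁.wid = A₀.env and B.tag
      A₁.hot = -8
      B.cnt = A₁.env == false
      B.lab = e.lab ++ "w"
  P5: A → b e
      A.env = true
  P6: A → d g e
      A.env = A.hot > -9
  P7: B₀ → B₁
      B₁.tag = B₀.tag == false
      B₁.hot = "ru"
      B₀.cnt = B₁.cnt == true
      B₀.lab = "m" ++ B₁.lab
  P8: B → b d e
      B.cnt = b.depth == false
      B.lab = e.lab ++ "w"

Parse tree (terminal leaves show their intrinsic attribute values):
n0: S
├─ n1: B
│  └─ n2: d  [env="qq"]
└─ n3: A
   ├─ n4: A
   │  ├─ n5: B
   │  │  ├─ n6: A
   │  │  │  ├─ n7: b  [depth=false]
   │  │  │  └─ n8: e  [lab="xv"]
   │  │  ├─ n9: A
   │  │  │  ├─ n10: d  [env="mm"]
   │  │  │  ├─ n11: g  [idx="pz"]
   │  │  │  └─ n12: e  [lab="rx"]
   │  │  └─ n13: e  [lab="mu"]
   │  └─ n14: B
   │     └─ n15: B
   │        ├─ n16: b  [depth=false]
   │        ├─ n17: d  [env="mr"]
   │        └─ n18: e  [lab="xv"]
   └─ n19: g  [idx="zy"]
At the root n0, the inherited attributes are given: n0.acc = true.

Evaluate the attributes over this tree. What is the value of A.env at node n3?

1. n0.acc = true  [given at root]
2. n1.tag = true  [true]
3. n1.hot = "my"  ["my"]
4. n2.env = "qq"  [terminal]
5. n1.cnt = false  [B.tag == false]
6. n1.lab = "qqm"  [d.env ++ "m"]
7. n3.wid = true  [B.cnt or S.acc]
8. n3.hot = -8  [len(B.lab) - 11]
9. n4.wid = true  [A₀.wid == true]
10. n4.hot = 24  [24]
11. n5.tag = true  [A.hot > 23]
12. n5.hot = "vr"  ["vr"]
13. n6.wid = false  [false]
14. n6.hot = -7  [len(B.hot) - 9]
15. n7.depth = false  [terminal]
16. n8.lab = "xv"  [terminal]
17. n6.env = true  [true]
18. n9.wid = true  [A₀.env and B.tag]
19. n9.hot = -8  [-8]
20. n10.env = "mm"  [terminal]
21. n11.idx = "pz"  [terminal]
22. n12.lab = "rx"  [terminal]
23. n9.env = true  [A.hot > -9]
24. n13.lab = "mu"  [terminal]
25. n5.cnt = false  [A₁.env == false]
26. n5.lab = "muw"  [e.lab ++ "w"]
27. n14.tag = true  [A.hot > 23]
28. n14.hot = "xw"  ["xw"]
29. n15.tag = false  [B₀.tag == false]
30. n15.hot = "ru"  ["ru"]
31. n16.depth = false  [terminal]
32. n17.env = "mr"  [terminal]
33. n18.lab = "xv"  [terminal]
34. n15.cnt = true  [b.depth == false]
35. n15.lab = "xvw"  [e.lab ++ "w"]
36. n14.cnt = true  [B₁.cnt == true]
37. n14.lab = "mxvw"  ["m" ++ B₁.lab]
38. n4.env = false  [not A.wid]
39. n19.idx = "zy"  [terminal]
40. n3.env = false  [A₀.wid == false]
41. n0.cnt = true  [S.acc or A.env]
42. n0.mk = true  [A.env or S.acc]

false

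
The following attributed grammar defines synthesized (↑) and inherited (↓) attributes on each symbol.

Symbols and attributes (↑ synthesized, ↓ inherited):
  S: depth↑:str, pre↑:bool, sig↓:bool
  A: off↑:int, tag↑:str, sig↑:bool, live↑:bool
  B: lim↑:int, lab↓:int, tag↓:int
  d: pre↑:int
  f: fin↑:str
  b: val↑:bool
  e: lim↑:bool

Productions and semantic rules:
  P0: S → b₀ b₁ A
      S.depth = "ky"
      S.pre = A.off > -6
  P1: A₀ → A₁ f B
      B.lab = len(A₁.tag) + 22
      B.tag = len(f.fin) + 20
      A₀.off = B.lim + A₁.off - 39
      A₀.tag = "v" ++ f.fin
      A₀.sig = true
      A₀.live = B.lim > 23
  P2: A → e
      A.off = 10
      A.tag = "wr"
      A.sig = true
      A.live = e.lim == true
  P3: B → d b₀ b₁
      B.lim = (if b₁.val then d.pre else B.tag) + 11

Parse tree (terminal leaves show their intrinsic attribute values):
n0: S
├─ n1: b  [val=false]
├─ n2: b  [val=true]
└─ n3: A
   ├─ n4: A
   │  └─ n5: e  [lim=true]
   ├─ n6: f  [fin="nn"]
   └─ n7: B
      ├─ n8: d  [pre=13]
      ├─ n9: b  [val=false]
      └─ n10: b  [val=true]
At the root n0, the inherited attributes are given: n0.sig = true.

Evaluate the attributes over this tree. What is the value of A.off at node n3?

-5

1. n0.sig = true  [given at root]
2. n1.val = false  [terminal]
3. n2.val = true  [terminal]
4. n5.lim = true  [terminal]
5. n4.off = 10  [10]
6. n4.tag = "wr"  ["wr"]
7. n4.sig = true  [true]
8. n4.live = true  [e.lim == true]
9. n6.fin = "nn"  [terminal]
10. n7.lab = 24  [len(A₁.tag) + 22]
11. n7.tag = 22  [len(f.fin) + 20]
12. n8.pre = 13  [terminal]
13. n9.val = false  [terminal]
14. n10.val = true  [terminal]
15. n7.lim = 24  [(if b₁.val then d.pre else B.tag) + 11]
16. n3.off = -5  [B.lim + A₁.off - 39]
17. n3.tag = "vnn"  ["v" ++ f.fin]
18. n3.sig = true  [true]
19. n3.live = true  [B.lim > 23]
20. n0.depth = "ky"  ["ky"]
21. n0.pre = true  [A.off > -6]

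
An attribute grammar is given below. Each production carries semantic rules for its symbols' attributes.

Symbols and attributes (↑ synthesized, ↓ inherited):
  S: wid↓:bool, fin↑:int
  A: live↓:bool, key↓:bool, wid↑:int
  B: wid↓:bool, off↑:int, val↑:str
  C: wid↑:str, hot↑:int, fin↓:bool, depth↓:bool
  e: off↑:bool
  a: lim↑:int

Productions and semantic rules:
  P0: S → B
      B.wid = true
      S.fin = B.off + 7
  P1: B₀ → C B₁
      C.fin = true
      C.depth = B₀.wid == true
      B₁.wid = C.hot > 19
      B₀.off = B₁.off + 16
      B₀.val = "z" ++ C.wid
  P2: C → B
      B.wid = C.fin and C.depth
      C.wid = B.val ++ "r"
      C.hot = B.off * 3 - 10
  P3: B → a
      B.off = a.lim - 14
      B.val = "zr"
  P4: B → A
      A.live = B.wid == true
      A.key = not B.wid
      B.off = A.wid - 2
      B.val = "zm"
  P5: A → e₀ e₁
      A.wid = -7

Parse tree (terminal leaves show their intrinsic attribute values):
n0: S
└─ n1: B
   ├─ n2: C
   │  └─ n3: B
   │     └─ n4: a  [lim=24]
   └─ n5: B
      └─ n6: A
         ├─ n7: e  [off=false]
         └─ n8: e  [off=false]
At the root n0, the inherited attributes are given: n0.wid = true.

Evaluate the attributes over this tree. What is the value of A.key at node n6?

false

1. n0.wid = true  [given at root]
2. n1.wid = true  [true]
3. n2.fin = true  [true]
4. n2.depth = true  [B₀.wid == true]
5. n3.wid = true  [C.fin and C.depth]
6. n4.lim = 24  [terminal]
7. n3.off = 10  [a.lim - 14]
8. n3.val = "zr"  ["zr"]
9. n2.wid = "zrr"  [B.val ++ "r"]
10. n2.hot = 20  [B.off * 3 - 10]
11. n5.wid = true  [C.hot > 19]
12. n6.live = true  [B.wid == true]
13. n6.key = false  [not B.wid]
14. n7.off = false  [terminal]
15. n8.off = false  [terminal]
16. n6.wid = -7  [-7]
17. n5.off = -9  [A.wid - 2]
18. n5.val = "zm"  ["zm"]
19. n1.off = 7  [B₁.off + 16]
20. n1.val = "zzrr"  ["z" ++ C.wid]
21. n0.fin = 14  [B.off + 7]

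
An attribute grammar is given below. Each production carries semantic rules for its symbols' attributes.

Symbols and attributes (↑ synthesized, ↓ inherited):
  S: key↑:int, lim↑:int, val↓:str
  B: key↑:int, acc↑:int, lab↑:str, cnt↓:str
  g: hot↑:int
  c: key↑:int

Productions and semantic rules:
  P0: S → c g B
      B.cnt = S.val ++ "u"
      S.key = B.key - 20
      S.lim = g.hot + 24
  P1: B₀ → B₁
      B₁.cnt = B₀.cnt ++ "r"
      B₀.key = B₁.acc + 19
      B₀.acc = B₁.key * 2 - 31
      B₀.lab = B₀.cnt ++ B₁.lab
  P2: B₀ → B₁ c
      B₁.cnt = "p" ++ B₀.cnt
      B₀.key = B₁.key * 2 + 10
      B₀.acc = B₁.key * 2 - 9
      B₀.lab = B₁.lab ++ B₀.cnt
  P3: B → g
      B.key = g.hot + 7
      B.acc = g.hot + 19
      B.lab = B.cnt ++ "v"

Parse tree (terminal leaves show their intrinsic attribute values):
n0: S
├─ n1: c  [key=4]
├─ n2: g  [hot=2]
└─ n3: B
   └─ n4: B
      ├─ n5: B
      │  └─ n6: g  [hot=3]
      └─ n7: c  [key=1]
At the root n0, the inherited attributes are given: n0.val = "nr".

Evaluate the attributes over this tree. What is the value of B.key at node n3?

1. n0.val = "nr"  [given at root]
2. n1.key = 4  [terminal]
3. n2.hot = 2  [terminal]
4. n3.cnt = "nru"  [S.val ++ "u"]
5. n4.cnt = "nrur"  [B₀.cnt ++ "r"]
6. n5.cnt = "pnrur"  ["p" ++ B₀.cnt]
7. n6.hot = 3  [terminal]
8. n5.key = 10  [g.hot + 7]
9. n5.acc = 22  [g.hot + 19]
10. n5.lab = "pnrurv"  [B.cnt ++ "v"]
11. n7.key = 1  [terminal]
12. n4.key = 30  [B₁.key * 2 + 10]
13. n4.acc = 11  [B₁.key * 2 - 9]
14. n4.lab = "pnrurvnrur"  [B₁.lab ++ B₀.cnt]
15. n3.key = 30  [B₁.acc + 19]
16. n3.acc = 29  [B₁.key * 2 - 31]
17. n3.lab = "nrupnrurvnrur"  [B₀.cnt ++ B₁.lab]
18. n0.key = 10  [B.key - 20]
19. n0.lim = 26  [g.hot + 24]

30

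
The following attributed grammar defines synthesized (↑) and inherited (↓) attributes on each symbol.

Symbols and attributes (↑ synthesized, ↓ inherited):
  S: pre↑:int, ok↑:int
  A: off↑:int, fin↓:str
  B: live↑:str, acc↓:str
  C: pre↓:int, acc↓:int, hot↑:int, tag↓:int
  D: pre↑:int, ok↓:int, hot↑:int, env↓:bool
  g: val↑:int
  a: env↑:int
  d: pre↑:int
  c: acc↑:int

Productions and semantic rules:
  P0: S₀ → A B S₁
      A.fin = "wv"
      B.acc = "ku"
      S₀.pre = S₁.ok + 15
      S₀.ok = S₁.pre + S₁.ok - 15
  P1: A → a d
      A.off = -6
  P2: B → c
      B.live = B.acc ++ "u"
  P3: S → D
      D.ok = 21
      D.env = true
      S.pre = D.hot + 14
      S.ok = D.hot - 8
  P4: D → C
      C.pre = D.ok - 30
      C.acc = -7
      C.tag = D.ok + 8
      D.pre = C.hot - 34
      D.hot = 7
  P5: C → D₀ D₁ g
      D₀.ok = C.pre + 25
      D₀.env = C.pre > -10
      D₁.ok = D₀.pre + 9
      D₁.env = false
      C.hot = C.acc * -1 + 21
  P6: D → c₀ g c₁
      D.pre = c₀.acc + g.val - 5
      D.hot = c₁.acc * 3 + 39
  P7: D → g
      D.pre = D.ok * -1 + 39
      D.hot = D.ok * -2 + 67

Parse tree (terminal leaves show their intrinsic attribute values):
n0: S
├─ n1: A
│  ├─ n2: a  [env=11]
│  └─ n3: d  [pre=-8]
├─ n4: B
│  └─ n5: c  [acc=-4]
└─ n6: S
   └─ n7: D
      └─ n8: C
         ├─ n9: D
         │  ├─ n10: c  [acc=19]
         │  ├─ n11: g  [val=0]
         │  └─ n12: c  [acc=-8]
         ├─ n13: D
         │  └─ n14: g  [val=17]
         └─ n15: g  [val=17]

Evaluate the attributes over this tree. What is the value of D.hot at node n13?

1. n1.fin = "wv"  ["wv"]
2. n2.env = 11  [terminal]
3. n3.pre = -8  [terminal]
4. n1.off = -6  [-6]
5. n4.acc = "ku"  ["ku"]
6. n5.acc = -4  [terminal]
7. n4.live = "kuu"  [B.acc ++ "u"]
8. n7.ok = 21  [21]
9. n7.env = true  [true]
10. n8.pre = -9  [D.ok - 30]
11. n8.acc = -7  [-7]
12. n8.tag = 29  [D.ok + 8]
13. n9.ok = 16  [C.pre + 25]
14. n9.env = true  [C.pre > -10]
15. n10.acc = 19  [terminal]
16. n11.val = 0  [terminal]
17. n12.acc = -8  [terminal]
18. n9.pre = 14  [c₀.acc + g.val - 5]
19. n9.hot = 15  [c₁.acc * 3 + 39]
20. n13.ok = 23  [D₀.pre + 9]
21. n13.env = false  [false]
22. n14.val = 17  [terminal]
23. n13.pre = 16  [D.ok * -1 + 39]
24. n13.hot = 21  [D.ok * -2 + 67]
25. n15.val = 17  [terminal]
26. n8.hot = 28  [C.acc * -1 + 21]
27. n7.pre = -6  [C.hot - 34]
28. n7.hot = 7  [7]
29. n6.pre = 21  [D.hot + 14]
30. n6.ok = -1  [D.hot - 8]
31. n0.pre = 14  [S₁.ok + 15]
32. n0.ok = 5  [S₁.pre + S₁.ok - 15]

21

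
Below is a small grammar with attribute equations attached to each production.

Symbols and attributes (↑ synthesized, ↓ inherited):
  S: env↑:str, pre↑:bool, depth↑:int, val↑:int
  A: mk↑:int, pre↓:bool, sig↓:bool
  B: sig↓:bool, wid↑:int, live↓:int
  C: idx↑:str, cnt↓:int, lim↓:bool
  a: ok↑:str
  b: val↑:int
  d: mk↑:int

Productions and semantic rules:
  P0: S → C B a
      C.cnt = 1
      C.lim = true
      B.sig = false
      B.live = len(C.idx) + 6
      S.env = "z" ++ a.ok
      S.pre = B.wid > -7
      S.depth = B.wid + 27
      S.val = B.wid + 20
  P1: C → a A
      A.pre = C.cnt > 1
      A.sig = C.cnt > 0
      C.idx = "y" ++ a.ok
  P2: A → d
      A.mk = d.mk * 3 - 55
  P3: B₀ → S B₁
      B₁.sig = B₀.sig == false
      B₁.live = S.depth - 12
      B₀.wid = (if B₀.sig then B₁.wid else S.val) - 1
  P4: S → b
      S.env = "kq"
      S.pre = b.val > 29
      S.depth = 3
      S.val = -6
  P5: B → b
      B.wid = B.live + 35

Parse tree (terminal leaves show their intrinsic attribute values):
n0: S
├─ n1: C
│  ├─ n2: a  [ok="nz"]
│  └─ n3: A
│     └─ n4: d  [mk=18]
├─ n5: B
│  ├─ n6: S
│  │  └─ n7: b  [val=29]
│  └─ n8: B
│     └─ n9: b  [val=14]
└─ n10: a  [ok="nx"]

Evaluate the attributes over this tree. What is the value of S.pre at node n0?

false

1. n1.cnt = 1  [1]
2. n1.lim = true  [true]
3. n2.ok = "nz"  [terminal]
4. n3.pre = false  [C.cnt > 1]
5. n3.sig = true  [C.cnt > 0]
6. n4.mk = 18  [terminal]
7. n3.mk = -1  [d.mk * 3 - 55]
8. n1.idx = "ynz"  ["y" ++ a.ok]
9. n5.sig = false  [false]
10. n5.live = 9  [len(C.idx) + 6]
11. n7.val = 29  [terminal]
12. n6.env = "kq"  ["kq"]
13. n6.pre = false  [b.val > 29]
14. n6.depth = 3  [3]
15. n6.val = -6  [-6]
16. n8.sig = true  [B₀.sig == false]
17. n8.live = -9  [S.depth - 12]
18. n9.val = 14  [terminal]
19. n8.wid = 26  [B.live + 35]
20. n5.wid = -7  [(if B₀.sig then B₁.wid else S.val) - 1]
21. n10.ok = "nx"  [terminal]
22. n0.env = "znx"  ["z" ++ a.ok]
23. n0.pre = false  [B.wid > -7]
24. n0.depth = 20  [B.wid + 27]
25. n0.val = 13  [B.wid + 20]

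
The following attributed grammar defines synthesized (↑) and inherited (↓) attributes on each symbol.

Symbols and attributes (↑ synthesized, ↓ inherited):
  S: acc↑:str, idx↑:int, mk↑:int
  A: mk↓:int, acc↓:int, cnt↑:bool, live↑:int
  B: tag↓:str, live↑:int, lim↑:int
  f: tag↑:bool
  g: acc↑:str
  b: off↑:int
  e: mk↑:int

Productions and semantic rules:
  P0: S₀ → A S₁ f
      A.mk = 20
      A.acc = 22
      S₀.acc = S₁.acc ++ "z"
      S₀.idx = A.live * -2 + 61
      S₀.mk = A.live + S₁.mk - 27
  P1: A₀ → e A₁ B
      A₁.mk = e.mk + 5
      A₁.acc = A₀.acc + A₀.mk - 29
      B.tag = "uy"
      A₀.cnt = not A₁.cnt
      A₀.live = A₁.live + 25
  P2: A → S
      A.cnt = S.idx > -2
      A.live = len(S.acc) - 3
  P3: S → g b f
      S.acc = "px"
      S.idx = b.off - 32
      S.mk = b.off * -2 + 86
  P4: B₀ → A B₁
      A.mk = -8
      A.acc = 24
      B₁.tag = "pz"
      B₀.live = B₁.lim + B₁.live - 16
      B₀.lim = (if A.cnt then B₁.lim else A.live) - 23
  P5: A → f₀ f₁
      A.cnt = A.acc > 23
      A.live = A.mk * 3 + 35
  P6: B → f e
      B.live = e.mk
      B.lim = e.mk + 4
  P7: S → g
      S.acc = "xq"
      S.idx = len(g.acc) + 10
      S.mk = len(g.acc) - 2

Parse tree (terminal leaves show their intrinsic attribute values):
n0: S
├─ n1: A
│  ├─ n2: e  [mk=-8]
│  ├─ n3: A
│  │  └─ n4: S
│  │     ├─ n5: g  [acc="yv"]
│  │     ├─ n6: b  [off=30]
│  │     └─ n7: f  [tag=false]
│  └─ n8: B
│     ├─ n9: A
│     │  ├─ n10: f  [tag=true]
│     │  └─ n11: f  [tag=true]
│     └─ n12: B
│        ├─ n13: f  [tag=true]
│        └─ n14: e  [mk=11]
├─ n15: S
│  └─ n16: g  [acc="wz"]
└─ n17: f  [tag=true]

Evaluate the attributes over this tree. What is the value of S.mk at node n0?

-3

1. n1.mk = 20  [20]
2. n1.acc = 22  [22]
3. n2.mk = -8  [terminal]
4. n3.mk = -3  [e.mk + 5]
5. n3.acc = 13  [A₀.acc + A₀.mk - 29]
6. n5.acc = "yv"  [terminal]
7. n6.off = 30  [terminal]
8. n7.tag = false  [terminal]
9. n4.acc = "px"  ["px"]
10. n4.idx = -2  [b.off - 32]
11. n4.mk = 26  [b.off * -2 + 86]
12. n3.cnt = false  [S.idx > -2]
13. n3.live = -1  [len(S.acc) - 3]
14. n8.tag = "uy"  ["uy"]
15. n9.mk = -8  [-8]
16. n9.acc = 24  [24]
17. n10.tag = true  [terminal]
18. n11.tag = true  [terminal]
19. n9.cnt = true  [A.acc > 23]
20. n9.live = 11  [A.mk * 3 + 35]
21. n12.tag = "pz"  ["pz"]
22. n13.tag = true  [terminal]
23. n14.mk = 11  [terminal]
24. n12.live = 11  [e.mk]
25. n12.lim = 15  [e.mk + 4]
26. n8.live = 10  [B₁.lim + B₁.live - 16]
27. n8.lim = -8  [(if A.cnt then B₁.lim else A.live) - 23]
28. n1.cnt = true  [not A₁.cnt]
29. n1.live = 24  [A₁.live + 25]
30. n16.acc = "wz"  [terminal]
31. n15.acc = "xq"  ["xq"]
32. n15.idx = 12  [len(g.acc) + 10]
33. n15.mk = 0  [len(g.acc) - 2]
34. n17.tag = true  [terminal]
35. n0.acc = "xqz"  [S₁.acc ++ "z"]
36. n0.idx = 13  [A.live * -2 + 61]
37. n0.mk = -3  [A.live + S₁.mk - 27]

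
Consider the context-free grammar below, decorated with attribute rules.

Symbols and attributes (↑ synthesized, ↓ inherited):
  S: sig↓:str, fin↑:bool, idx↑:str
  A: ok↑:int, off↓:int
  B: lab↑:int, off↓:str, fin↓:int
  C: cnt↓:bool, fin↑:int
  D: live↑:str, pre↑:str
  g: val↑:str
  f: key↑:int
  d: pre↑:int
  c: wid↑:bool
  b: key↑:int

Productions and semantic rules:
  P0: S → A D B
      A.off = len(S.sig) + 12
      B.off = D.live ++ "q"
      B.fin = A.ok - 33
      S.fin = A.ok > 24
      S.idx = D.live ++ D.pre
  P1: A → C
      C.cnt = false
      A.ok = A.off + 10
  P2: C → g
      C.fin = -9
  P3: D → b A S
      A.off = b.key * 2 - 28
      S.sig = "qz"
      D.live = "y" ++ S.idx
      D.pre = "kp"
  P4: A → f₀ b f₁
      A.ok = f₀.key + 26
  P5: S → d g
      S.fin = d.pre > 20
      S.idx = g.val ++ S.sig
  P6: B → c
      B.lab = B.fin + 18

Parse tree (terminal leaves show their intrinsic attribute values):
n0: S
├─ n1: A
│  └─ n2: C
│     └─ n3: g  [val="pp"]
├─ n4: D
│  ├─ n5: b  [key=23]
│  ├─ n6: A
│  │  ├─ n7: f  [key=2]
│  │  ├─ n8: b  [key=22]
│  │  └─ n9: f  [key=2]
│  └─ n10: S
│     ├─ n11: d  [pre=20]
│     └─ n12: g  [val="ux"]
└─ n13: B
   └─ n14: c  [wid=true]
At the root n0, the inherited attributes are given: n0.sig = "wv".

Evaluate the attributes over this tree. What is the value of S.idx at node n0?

1. n0.sig = "wv"  [given at root]
2. n1.off = 14  [len(S.sig) + 12]
3. n2.cnt = false  [false]
4. n3.val = "pp"  [terminal]
5. n2.fin = -9  [-9]
6. n1.ok = 24  [A.off + 10]
7. n5.key = 23  [terminal]
8. n6.off = 18  [b.key * 2 - 28]
9. n7.key = 2  [terminal]
10. n8.key = 22  [terminal]
11. n9.key = 2  [terminal]
12. n6.ok = 28  [f₀.key + 26]
13. n10.sig = "qz"  ["qz"]
14. n11.pre = 20  [terminal]
15. n12.val = "ux"  [terminal]
16. n10.fin = false  [d.pre > 20]
17. n10.idx = "uxqz"  [g.val ++ S.sig]
18. n4.live = "yuxqz"  ["y" ++ S.idx]
19. n4.pre = "kp"  ["kp"]
20. n13.off = "yuxqzq"  [D.live ++ "q"]
21. n13.fin = -9  [A.ok - 33]
22. n14.wid = true  [terminal]
23. n13.lab = 9  [B.fin + 18]
24. n0.fin = false  [A.ok > 24]
25. n0.idx = "yuxqzkp"  [D.live ++ D.pre]

"yuxqzkp"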